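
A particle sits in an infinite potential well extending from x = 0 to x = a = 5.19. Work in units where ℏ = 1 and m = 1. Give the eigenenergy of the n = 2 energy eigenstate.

The infinite-well eigenfunctions ψ_n = √(2/a) sin(nπx/a) vanish at both walls, giving E_n = n²π²ℏ²/(2ma²).
E_2 = 2² × π² / (2 × 1 × 5.19²) = 0.7328.

E = 0.733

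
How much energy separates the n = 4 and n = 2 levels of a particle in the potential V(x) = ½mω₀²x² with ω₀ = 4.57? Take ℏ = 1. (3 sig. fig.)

ΔE = 9.14

E_n = ℏω₀(n + ½), so ΔE = (4 − 2) ℏω₀ = 2 × 4.57 = 9.140.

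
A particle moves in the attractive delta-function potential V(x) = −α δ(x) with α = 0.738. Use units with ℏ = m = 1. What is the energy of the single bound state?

E = -0.272

The bound state is ψ(x) = √κ e^{−κ|x|}. The derivative jump ψ'(0⁺) − ψ'(0⁻) = −(2mα/ℏ²)ψ(0) fixes κ = mα/ℏ² = 0.7380.
Then E = −ℏ²κ²/(2m) = −mα²/(2ℏ²) = -0.2723.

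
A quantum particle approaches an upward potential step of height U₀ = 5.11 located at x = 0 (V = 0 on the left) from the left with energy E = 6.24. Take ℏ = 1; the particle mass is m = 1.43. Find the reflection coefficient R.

R = 0.162

On each side the TISE gives plane waves with k = √(2m(E − V))/ℏ: k₁ = √(2·1.43·6.24) = 4.224, k₂ = √(2·1.43·1.13) = 1.798.
Matching ψ and ψ′ at x = 0 gives r = (k₁ − k₂)/(k₁ + k₂), so R = r² = 0.1624 and T = 1 − R = 0.8376.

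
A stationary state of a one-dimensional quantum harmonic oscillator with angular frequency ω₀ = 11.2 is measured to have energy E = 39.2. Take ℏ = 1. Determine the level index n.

Invert E_n = (n + ½)ℏω₀: n = E/ℏω₀ − ½ = 3.000, so n = 3.

n = 3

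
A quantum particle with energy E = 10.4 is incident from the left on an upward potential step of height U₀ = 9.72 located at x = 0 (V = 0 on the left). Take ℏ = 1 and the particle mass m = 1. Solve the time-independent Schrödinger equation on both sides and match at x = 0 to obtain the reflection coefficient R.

On each side the TISE gives plane waves with k = √(2m(E − V))/ℏ: k₁ = √(2·1·10.4) = 4.561, k₂ = √(2·1·0.68) = 1.166.
Continuity of ψ and ψ′ at the step yields the reflection amplitude r = (k₁ − k₂)/(k₁ + k₂) = 0.5927; thus R = |r|² = 0.3513, T = 0.6487.

R = 0.351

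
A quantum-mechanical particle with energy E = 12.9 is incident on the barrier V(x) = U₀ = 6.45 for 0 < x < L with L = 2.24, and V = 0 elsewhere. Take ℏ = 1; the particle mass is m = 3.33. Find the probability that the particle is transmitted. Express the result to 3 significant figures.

E > U₀: inside the barrier k₂ = √(2m(E − U₀))/ℏ = 6.554, k₂L = 14.68.
T = [1 + U₀² sin²(k₂L) / (4E(E − U₀))]⁻¹ = 1/1.091 = 0.916.

T = 0.916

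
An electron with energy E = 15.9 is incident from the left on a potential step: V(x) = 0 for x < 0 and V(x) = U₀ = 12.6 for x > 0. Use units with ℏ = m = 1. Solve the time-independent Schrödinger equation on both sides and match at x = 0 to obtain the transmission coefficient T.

The wavenumbers are k₁ = √(2mE)/ℏ = 5.639 on the left and k₂ = √(2m(E − U₀))/ℏ = 2.569 on the right.
Continuity of ψ and ψ′ at the step yields the reflection amplitude r = (k₁ − k₂)/(k₁ + k₂) = 0.3740; thus R = |r|² = 0.1399, T = 0.8601.

T = 0.860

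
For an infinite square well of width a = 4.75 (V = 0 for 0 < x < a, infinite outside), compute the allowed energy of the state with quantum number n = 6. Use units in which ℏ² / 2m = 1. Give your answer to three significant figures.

The infinite-well eigenfunctions ψ_n = √(2/a) sin(nπx/a) vanish at both walls, giving E_n = n²π²ℏ²/(2ma²).
E_6 = 6² × π² / (2 × 0.5 × 4.75²) = 15.75.

E = 15.7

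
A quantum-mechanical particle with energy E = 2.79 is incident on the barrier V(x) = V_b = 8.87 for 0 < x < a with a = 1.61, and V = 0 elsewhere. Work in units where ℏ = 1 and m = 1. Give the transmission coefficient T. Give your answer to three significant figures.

T = 0.0000458

Since E < V_b the interior solution is evanescent with decay constant κ = √(2m(V_b − E))/ℏ = 3.487.
κa = 5.614, sinh(κa) = 137.2.
Matching ψ, ψ′ at both faces gives T = [1 + V_b² sinh²(κa) / (4E(V_b − E))]⁻¹ = 1/21810 = 0.0000458.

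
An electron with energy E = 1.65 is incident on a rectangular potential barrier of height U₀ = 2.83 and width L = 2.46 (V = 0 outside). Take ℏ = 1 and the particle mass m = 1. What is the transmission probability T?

E < U₀: inside the barrier ψ ∝ e^{±κx} with κ = √(2m(U₀ − E))/ℏ = 1.536.
κL = 3.779, sinh(κL) = 21.88.
Matching ψ, ψ′ at both faces gives T = [1 + U₀² sinh²(κL) / (4E(U₀ − E))]⁻¹ = 1/493.2 = 0.00203.

T = 0.00203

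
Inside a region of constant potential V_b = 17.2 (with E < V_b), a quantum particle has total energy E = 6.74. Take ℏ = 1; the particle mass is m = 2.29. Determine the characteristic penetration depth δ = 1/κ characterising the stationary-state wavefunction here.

δ = 0.144

Since E < V_b the TISE in this region is ψ'' = κ²ψ with κ = √(2m(V_b − E))/ℏ.
κ = √(2 × 2.29 × 10.46) = 6.921. The penetration depth is δ = 1/κ = 0.144.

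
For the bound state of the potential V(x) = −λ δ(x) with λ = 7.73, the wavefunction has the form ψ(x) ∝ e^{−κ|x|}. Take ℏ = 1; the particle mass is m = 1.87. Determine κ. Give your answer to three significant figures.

κ = 14.5

Integrating the TISE across x = 0 gives the cusp condition ψ'(0⁺) − ψ'(0⁻) = −(2mλ/ℏ²)ψ(0).
With ψ ∝ e^{−κ|x|} this yields −2κ = −2mλ/ℏ², so κ = mλ/ℏ² = 14.46.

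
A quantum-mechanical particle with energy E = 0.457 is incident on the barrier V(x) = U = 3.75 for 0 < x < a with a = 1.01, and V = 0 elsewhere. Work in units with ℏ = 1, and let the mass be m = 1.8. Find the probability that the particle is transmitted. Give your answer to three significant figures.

T = 0.00163

Since E < U the interior solution is evanescent with decay constant κ = √(2m(U − E))/ℏ = 3.443.
κa = 3.478, sinh(κa) = 16.17.
The exact tunnelling result is T⁻¹ = 1 + U² sinh²(κa) / [4E(U − E)] = 612.1, so T = 0.00163.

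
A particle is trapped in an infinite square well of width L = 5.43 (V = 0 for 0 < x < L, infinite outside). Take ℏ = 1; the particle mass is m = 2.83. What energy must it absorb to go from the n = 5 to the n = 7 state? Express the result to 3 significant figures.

E_n = n²π²ℏ²/(2mL²), so ΔE = (7² − 5²) π²ℏ²/(2mL²).
ΔE = 24 × π² / (2 × 2.83 × 5.43²) = 1.419.

ΔE = 1.42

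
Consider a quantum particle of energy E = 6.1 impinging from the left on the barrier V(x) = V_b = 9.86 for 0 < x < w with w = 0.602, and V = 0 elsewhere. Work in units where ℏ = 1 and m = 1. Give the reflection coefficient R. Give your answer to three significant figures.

R = 0.870

Since E < V_b the interior solution is evanescent with decay constant κ = √(2m(V_b − E))/ℏ = 2.742.
κw = 1.651, sinh(κw) = 2.510.
Matching ψ, ψ′ at both faces gives T = [1 + V_b² sinh²(κw) / (4E(V_b − E))]⁻¹ = 1/7.675 = 0.130.
R = 1 − T = 0.870.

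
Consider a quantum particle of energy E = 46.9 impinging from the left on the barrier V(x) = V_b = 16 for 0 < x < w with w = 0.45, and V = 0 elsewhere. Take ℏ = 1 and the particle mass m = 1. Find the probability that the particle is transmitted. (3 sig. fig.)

E > V_b: inside the barrier k₂ = √(2m(E − V_b))/ℏ = 7.861, k₂w = 3.538.
T = [1 + V_b² sin²(k₂w) / (4E(E − V_b))]⁻¹ = 1/1.007 = 0.993.

T = 0.993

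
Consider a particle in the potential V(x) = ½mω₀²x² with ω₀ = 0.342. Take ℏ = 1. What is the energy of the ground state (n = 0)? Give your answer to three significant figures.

Using E_n = (n + ½)ℏω₀: E_0 = 0.5 × 0.342 = 0.1710.

E = 0.171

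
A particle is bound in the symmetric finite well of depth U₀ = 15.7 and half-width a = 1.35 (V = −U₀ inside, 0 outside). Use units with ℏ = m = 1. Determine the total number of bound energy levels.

Define the well-strength parameter z₀ = (a/ℏ)√(2mU₀) = 1.35 × √(2·1·15.7) = 7.565.
The even/odd transcendental equations gain one root per π/2 in z₀, giving N = 1 + ⌊2z₀/π⌋ = 1 + ⌊4.816⌋ = 5.

N = 5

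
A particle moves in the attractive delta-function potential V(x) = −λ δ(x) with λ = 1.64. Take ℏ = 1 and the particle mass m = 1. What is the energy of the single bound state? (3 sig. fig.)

E = -1.34

The bound state is ψ(x) = √κ e^{−κ|x|}. The derivative jump ψ'(0⁺) − ψ'(0⁻) = −(2mλ/ℏ²)ψ(0) fixes κ = mλ/ℏ² = 1.640.
Then E = −ℏ²κ²/(2m) = −mλ²/(2ℏ²) = -1.345.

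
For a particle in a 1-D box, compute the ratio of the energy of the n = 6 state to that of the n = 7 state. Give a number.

0.734694

Since E_n ∝ n², the ratio is (6/7)² = 0.734694.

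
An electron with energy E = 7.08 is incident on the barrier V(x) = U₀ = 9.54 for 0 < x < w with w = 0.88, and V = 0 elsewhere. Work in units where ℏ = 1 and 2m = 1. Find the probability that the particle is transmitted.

T = 0.181

Since E < U₀ the interior solution is evanescent with decay constant κ = √(2m(U₀ − E))/ℏ = 1.568.
κw = 1.380, sinh(κw) = 1.862.
Matching ψ, ψ′ at both faces gives T = [1 + U₀² sinh²(κw) / (4E(U₀ − E))]⁻¹ = 1/5.530 = 0.181.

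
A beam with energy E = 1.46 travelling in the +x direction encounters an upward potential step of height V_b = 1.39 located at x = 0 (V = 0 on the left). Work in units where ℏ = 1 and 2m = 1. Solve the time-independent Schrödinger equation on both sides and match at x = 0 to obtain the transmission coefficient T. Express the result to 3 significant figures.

On each side the TISE gives plane waves with k = √(2m(E − V))/ℏ: k₁ = √(2·½·1.46) = 1.208, k₂ = √(2·½·0.07) = 0.2646.
Matching ψ and ψ′ at x = 0 gives r = (k₁ − k₂)/(k₁ + k₂), so R = r² = 0.4105 and T = 1 − R = 0.5895.

T = 0.589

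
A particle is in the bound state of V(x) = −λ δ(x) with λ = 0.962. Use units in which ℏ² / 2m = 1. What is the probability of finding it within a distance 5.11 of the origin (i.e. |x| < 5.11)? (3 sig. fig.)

P = 0.993

The normalised bound state is ψ = √κ e^{−κ|x|} with κ = mλ/ℏ² = 0.4810.
P(|x| < d) = ∫_{−d}^{d} κ e^{−2κ|x|} dx = 1 − e^{−2κd} = 1 − e^{−4.916} = 0.9927.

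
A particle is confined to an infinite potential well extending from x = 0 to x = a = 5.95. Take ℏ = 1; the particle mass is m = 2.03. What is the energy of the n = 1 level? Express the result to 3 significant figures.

E = 0.0687

Requiring ψ(0) = ψ(a) = 0 quantises k = nπ/a, hence E_n = ℏ²k²/2m = n²π²ℏ²/(2ma²).
E_1 = 1² × π² / (2 × 2.03 × 5.95²) = 0.06867.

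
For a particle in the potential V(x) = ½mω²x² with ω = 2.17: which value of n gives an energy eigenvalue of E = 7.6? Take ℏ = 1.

n = 3

E_n = ℏω(n + ½) ⇒ n = E/(ℏω) − ½ = 7.6/2.17 − 0.5 = 3.002 → n = 3.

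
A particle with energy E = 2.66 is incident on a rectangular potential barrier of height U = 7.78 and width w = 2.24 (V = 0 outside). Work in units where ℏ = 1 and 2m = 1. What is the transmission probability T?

T = 0.000142

Since E < U the interior solution is evanescent with decay constant κ = √(2m(U − E))/ℏ = 2.263.
κw = 5.069, sinh(κw) = 79.47.
The exact tunnelling result is T⁻¹ = 1 + U² sinh²(κw) / [4E(U − E)] = 7018, so T = 0.000142.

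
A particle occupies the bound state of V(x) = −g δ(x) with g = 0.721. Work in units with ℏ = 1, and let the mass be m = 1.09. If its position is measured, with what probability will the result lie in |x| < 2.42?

P = 0.978

The normalised bound state is ψ = √κ e^{−κ|x|} with κ = mg/ℏ² = 0.7859.
P(|x| < d) = ∫_{−d}^{d} κ e^{−2κ|x|} dx = 1 − e^{−2κd} = 1 − e^{−3.804} = 0.9777.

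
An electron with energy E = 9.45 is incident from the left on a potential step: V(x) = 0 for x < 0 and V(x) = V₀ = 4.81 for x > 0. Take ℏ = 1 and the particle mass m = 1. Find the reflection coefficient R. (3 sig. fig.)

R = 0.0310

The wavenumbers are k₁ = √(2mE)/ℏ = 4.347 on the left and k₂ = √(2m(E − V₀))/ℏ = 3.046 on the right.
Matching ψ and ψ′ at x = 0 gives r = (k₁ − k₂)/(k₁ + k₂), so R = r² = 0.03097 and T = 1 − R = 0.9690.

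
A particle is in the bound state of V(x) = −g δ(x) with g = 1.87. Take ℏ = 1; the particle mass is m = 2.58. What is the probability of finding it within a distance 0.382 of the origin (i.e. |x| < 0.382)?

The normalised bound state is ψ = √κ e^{−κ|x|} with κ = mg/ℏ² = 4.825.
P(|x| < d) = ∫_{−d}^{d} κ e^{−2κ|x|} dx = 1 − e^{−2κd} = 1 − e^{−3.686} = 0.9749.

P = 0.975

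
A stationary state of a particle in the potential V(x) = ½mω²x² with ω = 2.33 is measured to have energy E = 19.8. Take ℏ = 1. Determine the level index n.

n = 8

Invert E_n = (n + ½)ℏω: n = E/ℏω − ½ = 7.998, so n = 8.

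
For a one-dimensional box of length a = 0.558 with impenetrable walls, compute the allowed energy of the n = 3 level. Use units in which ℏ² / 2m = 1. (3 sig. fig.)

E = 285

Requiring ψ(0) = ψ(a) = 0 quantises k = nπ/a, hence E_n = ℏ²k²/2m = n²π²ℏ²/(2ma²).
E_3 = 3² × π² / (2 × 0.5 × 0.558²) = 285.3.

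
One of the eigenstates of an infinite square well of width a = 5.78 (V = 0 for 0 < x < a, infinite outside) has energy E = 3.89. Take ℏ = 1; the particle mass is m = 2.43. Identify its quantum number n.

n = 8

For an infinite well E_n = n²π²ℏ²/(2ma²), so n = (a/πℏ)√(2mE).
n = (5.78/π) × √(2 × 2.43 × 3.89) = 8.000 → n = 8.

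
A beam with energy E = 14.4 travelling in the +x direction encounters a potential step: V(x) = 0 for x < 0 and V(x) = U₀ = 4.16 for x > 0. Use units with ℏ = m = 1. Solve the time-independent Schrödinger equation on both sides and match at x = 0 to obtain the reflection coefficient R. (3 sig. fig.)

On each side the TISE gives plane waves with k = √(2m(E − V))/ℏ: k₁ = √(2·1·14.4) = 5.367, k₂ = √(2·1·10.24) = 4.525.
Continuity of ψ and ψ′ at the step yields the reflection amplitude r = (k₁ − k₂)/(k₁ + k₂) = 0.08503; thus R = |r|² = 0.007229, T = 0.9928.

R = 0.00723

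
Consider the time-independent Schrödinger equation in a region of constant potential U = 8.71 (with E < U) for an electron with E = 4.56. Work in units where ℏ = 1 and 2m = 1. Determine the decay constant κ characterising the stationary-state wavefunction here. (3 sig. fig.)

κ = 2.04

Since E < U the TISE in this region is ψ'' = κ²ψ with κ = √(2m(U − E))/ℏ.
κ = √(2 × 0.5 × 4.15) = 2.037.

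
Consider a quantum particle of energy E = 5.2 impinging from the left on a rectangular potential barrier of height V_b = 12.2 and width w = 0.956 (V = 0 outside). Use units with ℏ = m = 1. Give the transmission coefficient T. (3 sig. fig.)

Since E < V_b the interior solution is evanescent with decay constant κ = √(2m(V_b − E))/ℏ = 3.742.
κw = 3.577, sinh(κw) = 17.87.
The exact tunnelling result is T⁻¹ = 1 + V_b² sinh²(κw) / [4E(V_b − E)] = 327.4, so T = 0.00305.

T = 0.00305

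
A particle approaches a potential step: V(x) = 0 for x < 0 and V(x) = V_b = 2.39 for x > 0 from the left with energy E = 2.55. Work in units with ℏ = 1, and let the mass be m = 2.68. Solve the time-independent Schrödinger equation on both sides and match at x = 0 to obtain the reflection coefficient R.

R = 0.359

The wavenumbers are k₁ = √(2mE)/ℏ = 3.697 on the left and k₂ = √(2m(E − V_b))/ℏ = 0.9261 on the right.
Continuity of ψ and ψ′ at the step yields the reflection amplitude r = (k₁ − k₂)/(k₁ + k₂) = 0.5994; thus R = |r|² = 0.3592, T = 0.6408.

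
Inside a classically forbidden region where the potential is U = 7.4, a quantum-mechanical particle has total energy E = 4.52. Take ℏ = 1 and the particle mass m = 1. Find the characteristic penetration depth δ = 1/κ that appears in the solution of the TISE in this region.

δ = 0.417

Since E < U the TISE in this region is ψ'' = κ²ψ with κ = √(2m(U − E))/ℏ.
κ = √(2 × 1 × 2.88) = 2.400. The penetration depth is δ = 1/κ = 0.417.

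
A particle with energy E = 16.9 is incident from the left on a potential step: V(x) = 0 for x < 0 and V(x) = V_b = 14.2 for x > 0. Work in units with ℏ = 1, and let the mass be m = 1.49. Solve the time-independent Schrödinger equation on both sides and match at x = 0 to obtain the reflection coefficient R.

The wavenumbers are k₁ = √(2mE)/ℏ = 7.097 on the left and k₂ = √(2m(E − V_b))/ℏ = 2.837 on the right.
Continuity of ψ and ψ′ at the step yields the reflection amplitude r = (k₁ − k₂)/(k₁ + k₂) = 0.4289; thus R = |r|² = 0.1839, T = 0.8161.

R = 0.184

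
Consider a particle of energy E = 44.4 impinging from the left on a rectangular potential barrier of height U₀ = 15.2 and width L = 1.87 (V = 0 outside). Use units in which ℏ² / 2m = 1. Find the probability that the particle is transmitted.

T = 0.983

Above the barrier the interior wavenumber is k₂ = √(2m(E − U₀))/ℏ = 5.404, giving phase k₂L = 10.10.
Matching at both interfaces gives T⁻¹ = 1 + U₀² sin²(k₂L) / [4E(E − U₀)] = 1.018, hence T = 0.983.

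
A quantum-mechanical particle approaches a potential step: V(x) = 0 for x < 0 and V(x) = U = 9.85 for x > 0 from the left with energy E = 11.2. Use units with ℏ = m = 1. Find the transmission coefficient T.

T = 0.765

The wavenumbers are k₁ = √(2mE)/ℏ = 4.733 on the left and k₂ = √(2m(E − U))/ℏ = 1.643 on the right.
Matching ψ and ψ′ at x = 0 gives r = (k₁ − k₂)/(k₁ + k₂), so R = r² = 0.2348 and T = 1 − R = 0.7652.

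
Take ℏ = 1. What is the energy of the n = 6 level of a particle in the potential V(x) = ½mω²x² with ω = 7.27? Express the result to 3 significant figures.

E = 47.3

The oscillator eigenvalues are E_n = ℏω(n + ½), so E_6 = 7.27 × 6.5 = 47.26.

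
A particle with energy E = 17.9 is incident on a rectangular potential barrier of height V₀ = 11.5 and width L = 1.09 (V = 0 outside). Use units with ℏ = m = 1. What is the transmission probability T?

E > V₀: inside the barrier k₂ = √(2m(E − V₀))/ℏ = 3.578, k₂L = 3.900.
T = [1 + V₀² sin²(k₂L) / (4E(E − V₀))]⁻¹ = 1/1.136 = 0.880.

T = 0.880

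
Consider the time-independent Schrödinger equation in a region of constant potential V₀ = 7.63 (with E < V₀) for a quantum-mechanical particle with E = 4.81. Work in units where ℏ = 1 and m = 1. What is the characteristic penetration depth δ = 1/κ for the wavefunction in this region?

Since E < V₀ the TISE in this region is ψ'' = κ²ψ with κ = √(2m(V₀ − E))/ℏ.
κ = √(2 × 1 × 2.82) = 2.375. The penetration depth is δ = 1/κ = 0.421.

δ = 0.421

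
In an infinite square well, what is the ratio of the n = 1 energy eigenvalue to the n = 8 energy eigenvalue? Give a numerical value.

Since E_n ∝ n², the ratio is (1/8)² = 0.015625.

0.015625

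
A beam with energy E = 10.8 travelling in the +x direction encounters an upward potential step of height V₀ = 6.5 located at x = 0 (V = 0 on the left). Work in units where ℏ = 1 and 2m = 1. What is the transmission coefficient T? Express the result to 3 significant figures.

T = 0.949

The wavenumbers are k₁ = √(2mE)/ℏ = 3.286 on the left and k₂ = √(2m(E − V₀))/ℏ = 2.074 on the right.
Continuity of ψ and ψ′ at the step yields the reflection amplitude r = (k₁ − k₂)/(k₁ + k₂) = 0.2262; thus R = |r|² = 0.05119, T = 0.9488.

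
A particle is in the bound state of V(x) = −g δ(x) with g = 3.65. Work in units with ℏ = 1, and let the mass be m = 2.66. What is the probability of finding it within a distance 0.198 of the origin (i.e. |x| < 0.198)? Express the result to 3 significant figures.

The normalised bound state is ψ = √κ e^{−κ|x|} with κ = mg/ℏ² = 9.709.
P(|x| < d) = ∫_{−d}^{d} κ e^{−2κ|x|} dx = 1 − e^{−2κd} = 1 − e^{−3.845} = 0.9786.

P = 0.979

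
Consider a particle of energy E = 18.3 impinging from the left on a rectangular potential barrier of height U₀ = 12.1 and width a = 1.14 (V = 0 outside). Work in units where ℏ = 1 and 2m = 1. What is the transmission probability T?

Above the barrier the interior wavenumber is k₂ = √(2m(E − U₀))/ℏ = 2.490, giving phase k₂a = 2.839.
Matching at both interfaces gives T⁻¹ = 1 + U₀² sin²(k₂a) / [4E(E − U₀)] = 1.029, hence T = 0.972.

T = 0.972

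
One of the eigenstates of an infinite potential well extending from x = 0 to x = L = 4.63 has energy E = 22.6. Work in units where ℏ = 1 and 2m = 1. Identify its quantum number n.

n = 7

From E_n = n²π²ℏ²/(2mL²) invert to n = √(2mL²E)/(πℏ).
n = (4.63/π) × √(2 × 0.5 × 22.6) = 7.006 → n = 7.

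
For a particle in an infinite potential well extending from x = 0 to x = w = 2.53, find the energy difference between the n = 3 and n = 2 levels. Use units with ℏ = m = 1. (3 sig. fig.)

ΔE = 3.85

E_n = n²π²ℏ²/(2mw²), so ΔE = (3² − 2²) π²ℏ²/(2mw²).
ΔE = 5 × π² / (2 × 1 × 2.53²) = 3.855.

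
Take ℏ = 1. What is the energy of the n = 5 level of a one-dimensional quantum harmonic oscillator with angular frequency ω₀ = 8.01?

Using E_n = (n + ½)ℏω₀: E_5 = 5.5 × 8.01 = 44.06.

E = 44.1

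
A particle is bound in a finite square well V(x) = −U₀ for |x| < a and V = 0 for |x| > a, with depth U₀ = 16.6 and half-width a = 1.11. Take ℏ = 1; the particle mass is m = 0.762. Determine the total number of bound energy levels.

N = 4

Define the well-strength parameter z₀ = (a/ℏ)√(2mU₀) = 1.11 × √(2·0.762·16.6) = 5.583.
The even/odd transcendental equations gain one root per π/2 in z₀, giving N = 1 + ⌊2z₀/π⌋ = 1 + ⌊3.554⌋ = 4.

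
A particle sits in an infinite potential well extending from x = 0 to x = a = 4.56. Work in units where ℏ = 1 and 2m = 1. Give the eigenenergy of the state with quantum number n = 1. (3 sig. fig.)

The infinite-well eigenfunctions ψ_n = √(2/a) sin(nπx/a) vanish at both walls, giving E_n = n²π²ℏ²/(2ma²).
E_1 = 1² × π² / (2 × 0.5 × 4.56²) = 0.4746.

E = 0.475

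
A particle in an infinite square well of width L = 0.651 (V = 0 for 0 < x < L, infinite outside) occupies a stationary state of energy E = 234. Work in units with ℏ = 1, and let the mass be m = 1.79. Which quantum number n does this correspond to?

For an infinite well E_n = n²π²ℏ²/(2mL²), so n = (L/πℏ)√(2mE).
n = (0.651/π) × √(2 × 1.79 × 234) = 5.998 → n = 6.

n = 6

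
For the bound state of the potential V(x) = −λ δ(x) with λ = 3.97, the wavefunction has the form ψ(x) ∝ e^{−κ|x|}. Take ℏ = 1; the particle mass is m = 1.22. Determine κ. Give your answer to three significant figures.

κ = 4.84

Integrate −(ℏ²/2m)ψ'' − λδ(x)ψ = Eψ from −ε to +ε: the ψ'' term gives ψ'(0⁺) − ψ'(0⁻) and the δ term gives −(2mλ/ℏ²)ψ(0).
With ψ ∝ e^{−κ|x|} this yields −2κ = −2mλ/ℏ², so κ = mλ/ℏ² = 4.843.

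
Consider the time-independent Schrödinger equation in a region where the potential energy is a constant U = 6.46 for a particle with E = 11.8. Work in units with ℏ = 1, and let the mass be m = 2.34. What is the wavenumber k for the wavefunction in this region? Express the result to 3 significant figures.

With E > U the solution is oscillatory, ψ ∝ e^{±ikx} with k = √(2m(E − U))/ℏ.
k = √(2 × 2.34 × 5.34) = 4.999.

k = 5.00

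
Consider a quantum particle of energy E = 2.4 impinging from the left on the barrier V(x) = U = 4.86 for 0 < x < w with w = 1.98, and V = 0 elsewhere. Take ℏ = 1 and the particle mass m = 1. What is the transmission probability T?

E < U: inside the barrier ψ ∝ e^{±κx} with κ = √(2m(U − E))/ℏ = 2.218.
κw = 4.392, sinh(κw) = 40.39.
The exact tunnelling result is T⁻¹ = 1 + U² sinh²(κw) / [4E(U − E)] = 1633, so T = 0.000613.

T = 0.000613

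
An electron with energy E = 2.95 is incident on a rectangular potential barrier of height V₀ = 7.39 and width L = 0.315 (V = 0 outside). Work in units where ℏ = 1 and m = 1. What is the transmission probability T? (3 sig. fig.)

Since E < V₀ the interior solution is evanescent with decay constant κ = √(2m(V₀ − E))/ℏ = 2.980.
κL = 0.9387, sinh(κL) = 1.083.
The exact tunnelling result is T⁻¹ = 1 + V₀² sinh²(κL) / [4E(V₀ − E)] = 2.222, so T = 0.450.

T = 0.450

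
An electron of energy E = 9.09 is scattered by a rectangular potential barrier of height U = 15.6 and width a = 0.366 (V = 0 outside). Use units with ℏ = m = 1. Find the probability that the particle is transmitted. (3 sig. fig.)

E < U: inside the barrier ψ ∝ e^{±κx} with κ = √(2m(U − E))/ℏ = 3.608.
κa = 1.321, sinh(κa) = 1.739.
The exact tunnelling result is T⁻¹ = 1 + U² sinh²(κa) / [4E(U − E)] = 4.111, so T = 0.243.

T = 0.243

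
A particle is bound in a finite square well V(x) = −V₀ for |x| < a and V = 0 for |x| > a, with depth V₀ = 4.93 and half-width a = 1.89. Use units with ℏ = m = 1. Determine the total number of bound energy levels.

N = 4

Define the well-strength parameter z₀ = (a/ℏ)√(2mV₀) = 1.89 × √(2·1·4.93) = 5.935.
The even/odd transcendental equations gain one root per π/2 in z₀, giving N = 1 + ⌊2z₀/π⌋ = 1 + ⌊3.778⌋ = 4.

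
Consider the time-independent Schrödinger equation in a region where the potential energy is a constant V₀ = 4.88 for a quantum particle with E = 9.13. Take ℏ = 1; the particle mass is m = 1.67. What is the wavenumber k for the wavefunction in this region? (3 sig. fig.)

With E > V₀ the solution is oscillatory, ψ ∝ e^{±ikx} with k = √(2m(E − V₀))/ℏ.
k = √(2 × 1.67 × 4.25) = 3.768.

k = 3.77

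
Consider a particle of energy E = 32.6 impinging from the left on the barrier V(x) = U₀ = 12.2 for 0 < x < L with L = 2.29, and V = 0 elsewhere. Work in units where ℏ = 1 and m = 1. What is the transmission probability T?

Above the barrier the interior wavenumber is k₂ = √(2m(E − U₀))/ℏ = 6.387, giving phase k₂L = 14.63.
T = [1 + U₀² sin²(k₂L) / (4E(E − U₀))]⁻¹ = 1/1.044 = 0.958.

T = 0.958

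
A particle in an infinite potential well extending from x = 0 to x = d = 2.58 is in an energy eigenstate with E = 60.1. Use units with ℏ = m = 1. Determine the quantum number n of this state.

From E_n = n²π²ℏ²/(2md²) invert to n = √(2md²E)/(πℏ).
n = (2.58/π) × √(2 × 1 × 60.1) = 9.004 → n = 9.

n = 9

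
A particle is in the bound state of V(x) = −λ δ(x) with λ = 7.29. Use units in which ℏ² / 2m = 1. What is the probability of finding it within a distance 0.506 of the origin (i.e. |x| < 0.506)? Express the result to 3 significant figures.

P = 0.975

The normalised bound state is ψ = √κ e^{−κ|x|} with κ = mλ/ℏ² = 3.645.
P(|x| < d) = ∫_{−d}^{d} κ e^{−2κ|x|} dx = 1 − e^{−2κd} = 1 − e^{−3.689} = 0.9750.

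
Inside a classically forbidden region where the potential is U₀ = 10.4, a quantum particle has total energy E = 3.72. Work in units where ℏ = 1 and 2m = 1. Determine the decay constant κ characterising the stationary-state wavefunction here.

κ = 2.58

Since E < U₀ the TISE in this region is ψ'' = κ²ψ with κ = √(2m(U₀ − E))/ℏ.
κ = √(2 × 0.5 × 6.68) = 2.585.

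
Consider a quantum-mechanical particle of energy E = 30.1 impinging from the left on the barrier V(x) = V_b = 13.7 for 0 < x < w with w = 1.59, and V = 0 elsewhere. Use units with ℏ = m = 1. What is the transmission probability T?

T = 0.991

Above the barrier the interior wavenumber is k₂ = √(2m(E − V_b))/ℏ = 5.727, giving phase k₂w = 9.106.
T = [1 + V_b² sin²(k₂w) / (4E(E − V_b))]⁻¹ = 1/1.009 = 0.991.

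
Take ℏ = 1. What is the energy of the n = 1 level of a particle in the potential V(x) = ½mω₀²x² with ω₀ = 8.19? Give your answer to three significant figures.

E = 12.3

The oscillator eigenvalues are E_n = ℏω₀(n + ½), so E_1 = 8.19 × 1.5 = 12.29.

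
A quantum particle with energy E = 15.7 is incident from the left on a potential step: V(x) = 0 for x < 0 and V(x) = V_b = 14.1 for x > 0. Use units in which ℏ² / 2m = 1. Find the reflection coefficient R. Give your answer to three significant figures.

R = 0.266

The wavenumbers are k₁ = √(2mE)/ℏ = 3.962 on the left and k₂ = √(2m(E − V_b))/ℏ = 1.265 on the right.
Continuity of ψ and ψ′ at the step yields the reflection amplitude r = (k₁ − k₂)/(k₁ + k₂) = 0.5160; thus R = |r|² = 0.2663, T = 0.7337.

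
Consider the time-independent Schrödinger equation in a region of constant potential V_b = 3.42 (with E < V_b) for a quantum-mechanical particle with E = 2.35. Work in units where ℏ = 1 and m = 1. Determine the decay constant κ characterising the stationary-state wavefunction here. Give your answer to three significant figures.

Since E < V_b the TISE in this region is ψ'' = κ²ψ with κ = √(2m(V_b − E))/ℏ.
κ = √(2 × 1 × 1.07) = 1.463.

κ = 1.46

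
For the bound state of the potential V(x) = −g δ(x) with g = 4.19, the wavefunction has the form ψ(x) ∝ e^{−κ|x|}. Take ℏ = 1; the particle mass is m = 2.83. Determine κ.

Integrating the TISE across x = 0 gives the cusp condition ψ'(0⁺) − ψ'(0⁻) = −(2mg/ℏ²)ψ(0).
With ψ ∝ e^{−κ|x|} this yields −2κ = −2mg/ℏ², so κ = mg/ℏ² = 11.86.

κ = 11.9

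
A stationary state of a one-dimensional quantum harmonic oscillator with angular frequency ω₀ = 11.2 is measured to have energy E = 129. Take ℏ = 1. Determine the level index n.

E_n = ℏω₀(n + ½) ⇒ n = E/(ℏω₀) − ½ = 129/11.2 − 0.5 = 11.018 → n = 11.

n = 11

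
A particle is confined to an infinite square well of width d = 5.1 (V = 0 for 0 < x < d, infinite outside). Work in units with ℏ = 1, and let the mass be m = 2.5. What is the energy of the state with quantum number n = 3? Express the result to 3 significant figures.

Requiring ψ(0) = ψ(d) = 0 quantises k = nπ/d, hence E_n = ℏ²k²/2m = n²π²ℏ²/(2md²).
E_3 = 3² × π² / (2 × 2.5 × 5.1²) = 0.6830.

E = 0.683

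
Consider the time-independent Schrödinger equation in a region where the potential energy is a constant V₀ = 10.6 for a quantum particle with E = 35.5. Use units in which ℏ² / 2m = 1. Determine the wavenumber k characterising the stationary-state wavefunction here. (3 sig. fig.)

k = 4.99

With E > V₀ the solution is oscillatory, ψ ∝ e^{±ikx} with k = √(2m(E − V₀))/ℏ.
k = √(2 × 0.5 × 24.9) = 4.990.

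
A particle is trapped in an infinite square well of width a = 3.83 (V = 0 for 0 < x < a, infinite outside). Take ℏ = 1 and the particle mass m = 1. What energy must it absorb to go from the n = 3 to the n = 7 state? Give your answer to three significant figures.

E_n = n²π²ℏ²/(2ma²), so ΔE = (7² − 3²) π²ℏ²/(2ma²).
ΔE = 40 × π² / (2 × 1 × 3.83²) = 13.46.

ΔE = 13.5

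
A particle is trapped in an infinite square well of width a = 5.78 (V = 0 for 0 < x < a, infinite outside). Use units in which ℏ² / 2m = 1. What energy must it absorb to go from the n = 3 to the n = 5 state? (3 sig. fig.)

ΔE = 4.73

E_n = n²π²ℏ²/(2ma²), so ΔE = (5² − 3²) π²ℏ²/(2ma²).
ΔE = 16 × π² / (2 × 0.5 × 5.78²) = 4.727.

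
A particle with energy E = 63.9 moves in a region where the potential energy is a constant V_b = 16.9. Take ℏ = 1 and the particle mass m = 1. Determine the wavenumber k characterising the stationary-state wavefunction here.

With E > V_b the solution is oscillatory, ψ ∝ e^{±ikx} with k = √(2m(E − V_b))/ℏ.
k = √(2 × 1 × 47) = 9.695.

k = 9.70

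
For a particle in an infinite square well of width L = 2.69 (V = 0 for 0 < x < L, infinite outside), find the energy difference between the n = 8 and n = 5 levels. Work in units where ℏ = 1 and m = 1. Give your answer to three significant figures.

ΔE = 26.6

E_n = n²π²ℏ²/(2mL²), so ΔE = (8² − 5²) π²ℏ²/(2mL²).
ΔE = 39 × π² / (2 × 1 × 2.69²) = 26.60.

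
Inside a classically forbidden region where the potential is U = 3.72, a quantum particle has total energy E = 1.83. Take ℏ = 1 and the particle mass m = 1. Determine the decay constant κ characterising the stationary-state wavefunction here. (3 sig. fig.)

κ = 1.94

Since E < U the TISE in this region is ψ'' = κ²ψ with κ = √(2m(U − E))/ℏ.
κ = √(2 × 1 × 1.89) = 1.944.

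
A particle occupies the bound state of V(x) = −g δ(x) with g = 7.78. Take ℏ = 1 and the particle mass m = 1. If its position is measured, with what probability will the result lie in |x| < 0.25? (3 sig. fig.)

P = 0.980

The normalised bound state is ψ = √κ e^{−κ|x|} with κ = mg/ℏ² = 7.780.
P(|x| < d) = ∫_{−d}^{d} κ e^{−2κ|x|} dx = 1 − e^{−2κd} = 1 − e^{−3.890} = 0.9796.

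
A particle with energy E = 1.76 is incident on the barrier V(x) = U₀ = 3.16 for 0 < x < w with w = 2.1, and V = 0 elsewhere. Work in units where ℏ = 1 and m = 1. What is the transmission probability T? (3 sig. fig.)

T = 0.00349

E < U₀: inside the barrier ψ ∝ e^{±κx} with κ = √(2m(U₀ − E))/ℏ = 1.673.
κw = 3.514, sinh(κw) = 16.78.
Matching ψ, ψ′ at both faces gives T = [1 + U₀² sinh²(κw) / (4E(U₀ − E))]⁻¹ = 1/286.1 = 0.00349.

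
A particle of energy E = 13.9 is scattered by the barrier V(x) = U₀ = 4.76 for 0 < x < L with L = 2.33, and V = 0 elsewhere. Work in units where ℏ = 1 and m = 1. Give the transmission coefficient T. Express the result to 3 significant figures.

Above the barrier the interior wavenumber is k₂ = √(2m(E − U₀))/ℏ = 4.276, giving phase k₂L = 9.962.
Matching at both interfaces gives T⁻¹ = 1 + U₀² sin²(k₂L) / [4E(E − U₀)] = 1.012, hence T = 0.988.

T = 0.988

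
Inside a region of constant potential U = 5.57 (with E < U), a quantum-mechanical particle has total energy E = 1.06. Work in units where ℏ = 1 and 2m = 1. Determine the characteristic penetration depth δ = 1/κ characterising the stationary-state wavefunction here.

Since E < U the TISE in this region is ψ'' = κ²ψ with κ = √(2m(U − E))/ℏ.
κ = √(2 × 0.5 × 4.51) = 2.124. The penetration depth is δ = 1/κ = 0.471.

δ = 0.471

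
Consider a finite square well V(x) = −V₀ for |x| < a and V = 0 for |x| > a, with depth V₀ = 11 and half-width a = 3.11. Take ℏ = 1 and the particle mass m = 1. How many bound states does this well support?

The dimensionless depth is z₀ = a√(2mV₀)/ℏ = 3.11 × √(22.00) = 14.59.
A new bound state (alternating even/odd) appears each time z₀ passes a multiple of π/2, so N = ⌊2z₀/π⌋ + 1 = ⌊9.286⌋ + 1 = 10.

N = 10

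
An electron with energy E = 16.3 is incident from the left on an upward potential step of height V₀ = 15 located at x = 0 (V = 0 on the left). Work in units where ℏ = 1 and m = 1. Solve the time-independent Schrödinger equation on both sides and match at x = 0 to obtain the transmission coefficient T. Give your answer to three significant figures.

The wavenumbers are k₁ = √(2mE)/ℏ = 5.710 on the left and k₂ = √(2m(E − V₀))/ℏ = 1.612 on the right.
Continuity of ψ and ψ′ at the step yields the reflection amplitude r = (k₁ − k₂)/(k₁ + k₂) = 0.5596; thus R = |r|² = 0.3131, T = 0.6869.

T = 0.687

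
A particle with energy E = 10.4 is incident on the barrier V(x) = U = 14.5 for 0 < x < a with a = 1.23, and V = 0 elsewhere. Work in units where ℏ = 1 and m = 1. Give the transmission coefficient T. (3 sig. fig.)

T = 0.00283

E < U: inside the barrier ψ ∝ e^{±κx} with κ = √(2m(U − E))/ℏ = 2.864.
κa = 3.522, sinh(κa) = 16.91.
Matching ψ, ψ′ at both faces gives T = [1 + U² sinh²(κa) / (4E(U − E))]⁻¹ = 1/353.7 = 0.00283.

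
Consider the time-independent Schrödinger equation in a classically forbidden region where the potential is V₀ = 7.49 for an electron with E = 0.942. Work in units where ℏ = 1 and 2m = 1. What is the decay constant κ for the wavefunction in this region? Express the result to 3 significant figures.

κ = 2.56

Since E < V₀ the TISE in this region is ψ'' = κ²ψ with κ = √(2m(V₀ − E))/ℏ.
κ = √(2 × 0.5 × 6.548) = 2.559.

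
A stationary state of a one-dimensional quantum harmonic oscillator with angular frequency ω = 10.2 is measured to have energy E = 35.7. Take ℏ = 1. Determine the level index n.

n = 3

E_n = ℏω(n + ½) ⇒ n = E/(ℏω) − ½ = 35.7/10.2 − 0.5 = 3.000 → n = 3.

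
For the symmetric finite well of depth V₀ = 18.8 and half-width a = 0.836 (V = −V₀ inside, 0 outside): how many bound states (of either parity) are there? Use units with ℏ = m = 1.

N = 4

Define the well-strength parameter z₀ = (a/ℏ)√(2mV₀) = 0.836 × √(2·1·18.8) = 5.126.
The even/odd transcendental equations gain one root per π/2 in z₀, giving N = 1 + ⌊2z₀/π⌋ = 1 + ⌊3.263⌋ = 4.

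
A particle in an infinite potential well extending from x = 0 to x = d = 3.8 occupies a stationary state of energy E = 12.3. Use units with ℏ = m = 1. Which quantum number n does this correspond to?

From E_n = n²π²ℏ²/(2md²) invert to n = √(2md²E)/(πℏ).
n = (3.8/π) × √(2 × 1 × 12.3) = 5.999 → n = 6.

n = 6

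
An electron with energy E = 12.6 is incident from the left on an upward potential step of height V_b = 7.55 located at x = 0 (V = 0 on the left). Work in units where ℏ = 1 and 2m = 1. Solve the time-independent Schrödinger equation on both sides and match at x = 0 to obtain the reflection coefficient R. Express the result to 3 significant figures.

On each side the TISE gives plane waves with k = √(2m(E − V))/ℏ: k₁ = √(2·½·12.6) = 3.550, k₂ = √(2·½·5.05) = 2.247.
Continuity of ψ and ψ′ at the step yields the reflection amplitude r = (k₁ − k₂)/(k₁ + k₂) = 0.2247; thus R = |r|² = 0.05048, T = 0.9495.

R = 0.0505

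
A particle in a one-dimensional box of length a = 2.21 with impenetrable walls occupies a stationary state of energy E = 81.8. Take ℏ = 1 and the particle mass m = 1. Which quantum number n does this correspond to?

n = 9

For an infinite well E_n = n²π²ℏ²/(2ma²), so n = (a/πℏ)√(2mE).
n = (2.21/π) × √(2 × 1 × 81.8) = 8.998 → n = 9.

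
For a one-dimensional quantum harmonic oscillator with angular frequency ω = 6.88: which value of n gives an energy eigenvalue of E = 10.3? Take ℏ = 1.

Invert E_n = (n + ½)ℏω: n = E/ℏω − ½ = 0.997, so n = 1.

n = 1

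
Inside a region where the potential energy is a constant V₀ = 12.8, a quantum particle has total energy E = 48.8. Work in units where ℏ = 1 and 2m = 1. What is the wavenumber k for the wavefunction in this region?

k = 6.00

With E > V₀ the solution is oscillatory, ψ ∝ e^{±ikx} with k = √(2m(E − V₀))/ℏ.
k = √(2 × 0.5 × 36) = 6.000.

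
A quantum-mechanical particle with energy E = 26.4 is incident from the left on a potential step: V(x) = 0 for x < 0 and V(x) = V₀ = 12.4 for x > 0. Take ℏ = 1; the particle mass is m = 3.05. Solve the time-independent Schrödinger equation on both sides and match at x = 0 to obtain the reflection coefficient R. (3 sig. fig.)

R = 0.0247

The wavenumbers are k₁ = √(2mE)/ℏ = 12.69 on the left and k₂ = √(2m(E − V₀))/ℏ = 9.241 on the right.
Matching ψ and ψ′ at x = 0 gives r = (k₁ − k₂)/(k₁ + k₂), so R = r² = 0.02473 and T = 1 − R = 0.9753.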